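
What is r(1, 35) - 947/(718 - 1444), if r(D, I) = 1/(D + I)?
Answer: 5803/4356 ≈ 1.3322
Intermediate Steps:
r(1, 35) - 947/(718 - 1444) = 1/(1 + 35) - 947/(718 - 1444) = 1/36 - 947/(-726) = 1/36 - 1/726*(-947) = 1/36 + 947/726 = 5803/4356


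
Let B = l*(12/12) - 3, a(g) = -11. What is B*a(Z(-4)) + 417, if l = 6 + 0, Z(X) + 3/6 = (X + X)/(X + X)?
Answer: 384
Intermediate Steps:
Z(X) = 1/2 (Z(X) = -1/2 + (X + X)/(X + X) = -1/2 + (2*X)/((2*X)) = -1/2 + (2*X)*(1/(2*X)) = -1/2 + 1 = 1/2)
l = 6
B = 3 (B = 6*(12/12) - 3 = 6*(12*(1/12)) - 3 = 6*1 - 3 = 6 - 3 = 3)
B*a(Z(-4)) + 417 = 3*(-11) + 417 = -33 + 417 = 384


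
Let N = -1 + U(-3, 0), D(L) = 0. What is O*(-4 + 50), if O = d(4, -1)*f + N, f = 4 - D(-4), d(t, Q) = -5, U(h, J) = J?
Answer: -966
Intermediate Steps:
N = -1 (N = -1 + 0 = -1)
f = 4 (f = 4 - 1*0 = 4 + 0 = 4)
O = -21 (O = -5*4 - 1 = -20 - 1 = -21)
O*(-4 + 50) = -21*(-4 + 50) = -21*46 = -966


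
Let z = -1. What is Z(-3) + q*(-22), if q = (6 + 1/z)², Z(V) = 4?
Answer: -546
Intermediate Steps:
q = 25 (q = (6 + 1/(-1))² = (6 - 1)² = 5² = 25)
Z(-3) + q*(-22) = 4 + 25*(-22) = 4 - 550 = -546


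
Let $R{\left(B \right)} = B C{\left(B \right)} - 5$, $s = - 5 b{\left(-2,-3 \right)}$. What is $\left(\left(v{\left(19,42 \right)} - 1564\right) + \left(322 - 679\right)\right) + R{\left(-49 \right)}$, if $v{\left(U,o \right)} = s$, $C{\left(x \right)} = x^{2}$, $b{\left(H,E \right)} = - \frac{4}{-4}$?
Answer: $-119580$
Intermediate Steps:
$b{\left(H,E \right)} = 1$ ($b{\left(H,E \right)} = \left(-4\right) \left(- \frac{1}{4}\right) = 1$)
$s = -5$ ($s = \left(-5\right) 1 = -5$)
$v{\left(U,o \right)} = -5$
$R{\left(B \right)} = -5 + B^{3}$ ($R{\left(B \right)} = B B^{2} - 5 = B^{3} - 5 = -5 + B^{3}$)
$\left(\left(v{\left(19,42 \right)} - 1564\right) + \left(322 - 679\right)\right) + R{\left(-49 \right)} = \left(\left(-5 - 1564\right) + \left(322 - 679\right)\right) + \left(-5 + \left(-49\right)^{3}\right) = \left(-1569 - 357\right) - 117654 = -1926 - 117654 = -119580$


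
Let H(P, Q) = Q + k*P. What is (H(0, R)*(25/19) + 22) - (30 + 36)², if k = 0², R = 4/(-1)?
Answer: -82446/19 ≈ -4339.3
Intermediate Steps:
R = -4 (R = 4*(-1) = -4)
k = 0
H(P, Q) = Q (H(P, Q) = Q + 0*P = Q + 0 = Q)
(H(0, R)*(25/19) + 22) - (30 + 36)² = (-100/19 + 22) - (30 + 36)² = (-100/19 + 22) - 1*66² = (-4*25/19 + 22) - 1*4356 = (-100/19 + 22) - 4356 = 318/19 - 4356 = -82446/19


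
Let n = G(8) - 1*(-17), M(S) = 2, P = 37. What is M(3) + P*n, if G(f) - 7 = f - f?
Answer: 890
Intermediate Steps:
G(f) = 7 (G(f) = 7 + (f - f) = 7 + 0 = 7)
n = 24 (n = 7 - 1*(-17) = 7 + 17 = 24)
M(3) + P*n = 2 + 37*24 = 2 + 888 = 890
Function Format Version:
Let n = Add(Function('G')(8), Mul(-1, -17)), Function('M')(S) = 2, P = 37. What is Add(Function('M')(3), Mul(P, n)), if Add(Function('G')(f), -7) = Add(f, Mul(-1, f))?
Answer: 890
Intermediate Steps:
Function('G')(f) = 7 (Function('G')(f) = Add(7, Add(f, Mul(-1, f))) = Add(7, 0) = 7)
n = 24 (n = Add(7, Mul(-1, -17)) = Add(7, 17) = 24)
Add(Function('M')(3), Mul(P, n)) = Add(2, Mul(37, 24)) = Add(2, 888) = 890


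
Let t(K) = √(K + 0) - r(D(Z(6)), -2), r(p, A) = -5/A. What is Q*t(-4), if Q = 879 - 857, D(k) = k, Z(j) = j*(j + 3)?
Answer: -55 + 44*I ≈ -55.0 + 44.0*I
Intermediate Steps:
Z(j) = j*(3 + j)
t(K) = -5/2 + √K (t(K) = √(K + 0) - (-5)/(-2) = √K - (-5)*(-1)/2 = √K - 1*5/2 = √K - 5/2 = -5/2 + √K)
Q = 22
Q*t(-4) = 22*(-5/2 + √(-4)) = 22*(-5/2 + 2*I) = -55 + 44*I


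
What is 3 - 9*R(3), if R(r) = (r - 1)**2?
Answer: -33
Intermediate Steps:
R(r) = (-1 + r)**2
3 - 9*R(3) = 3 - 9*(-1 + 3)**2 = 3 - 9*2**2 = 3 - 9*4 = 3 - 36 = -33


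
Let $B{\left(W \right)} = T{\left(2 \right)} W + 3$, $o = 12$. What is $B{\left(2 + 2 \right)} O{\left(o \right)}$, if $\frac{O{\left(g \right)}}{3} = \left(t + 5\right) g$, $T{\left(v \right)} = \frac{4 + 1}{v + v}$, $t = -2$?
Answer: $864$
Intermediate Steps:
$T{\left(v \right)} = \frac{5}{2 v}$
$O{\left(g \right)} = 9 g$ ($O{\left(g \right)} = 3 \left(-2 + 5\right) g = 3 \cdot 3 g = 9 g$)
$B{\left(W \right)} = 3 + \frac{5 W}{4}$ ($B{\left(W \right)} = \frac{5}{2 \cdot 2} W + 3 = \frac{5}{2} \cdot \frac{1}{2} W + 3 = \frac{5 W}{4} + 3 = 3 + \frac{5 W}{4}$)
$B{\left(2 + 2 \right)} O{\left(o \right)} = \left(3 + \frac{5 \left(2 + 2\right)}{4}\right) 9 \cdot 12 = \left(3 + \frac{5}{4} \cdot 4\right) 108 = \left(3 + 5\right) 108 = 8 \cdot 108 = 864$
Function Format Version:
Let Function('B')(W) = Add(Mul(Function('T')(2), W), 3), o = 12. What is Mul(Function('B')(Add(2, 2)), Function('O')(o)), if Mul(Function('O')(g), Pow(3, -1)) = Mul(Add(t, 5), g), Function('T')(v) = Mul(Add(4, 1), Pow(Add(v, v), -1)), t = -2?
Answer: 864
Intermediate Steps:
Function('T')(v) = Mul(Rational(5, 2), Pow(v, -1)) (Function('T')(v) = Mul(5, Pow(Mul(2, v), -1)) = Mul(5, Mul(Rational(1, 2), Pow(v, -1))) = Mul(Rational(5, 2), Pow(v, -1)))
Function('O')(g) = Mul(9, g) (Function('O')(g) = Mul(3, Mul(Add(-2, 5), g)) = Mul(3, Mul(3, g)) = Mul(9, g))
Function('B')(W) = Add(3, Mul(Rational(5, 4), W)) (Function('B')(W) = Add(Mul(Mul(Rational(5, 2), Pow(2, -1)), W), 3) = Add(Mul(Mul(Rational(5, 2), Rational(1, 2)), W), 3) = Add(Mul(Rational(5, 4), W), 3) = Add(3, Mul(Rational(5, 4), W)))
Mul(Function('B')(Add(2, 2)), Function('O')(o)) = Mul(Add(3, Mul(Rational(5, 4), Add(2, 2))), Mul(9, 12)) = Mul(Add(3, Mul(Rational(5, 4), 4)), 108) = Mul(Add(3, 5), 108) = Mul(8, 108) = 864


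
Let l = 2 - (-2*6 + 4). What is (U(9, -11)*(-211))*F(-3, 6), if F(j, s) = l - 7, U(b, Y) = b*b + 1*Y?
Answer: -44310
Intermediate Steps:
l = 10 (l = 2 - (-12 + 4) = 2 - 1*(-8) = 2 + 8 = 10)
U(b, Y) = Y + b² (U(b, Y) = b² + Y = Y + b²)
F(j, s) = 3 (F(j, s) = 10 - 7 = 3)
(U(9, -11)*(-211))*F(-3, 6) = ((-11 + 9²)*(-211))*3 = ((-11 + 81)*(-211))*3 = (70*(-211))*3 = -14770*3 = -44310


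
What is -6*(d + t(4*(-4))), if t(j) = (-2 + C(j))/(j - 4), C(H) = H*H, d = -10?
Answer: 681/5 ≈ 136.20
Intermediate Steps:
C(H) = H**2
t(j) = (-2 + j**2)/(-4 + j) (t(j) = (-2 + j**2)/(j - 4) = (-2 + j**2)/(-4 + j))
-6*(d + t(4*(-4))) = -6*(-10 + (-2 + (4*(-4))**2)/(-4 + 4*(-4))) = -6*(-10 + (-2 + (-16)**2)/(-4 - 16)) = -6*(-10 + (-2 + 256)/(-20)) = -6*(-10 - 1/20*254) = -6*(-10 - 127/10) = -6*(-227/10) = 681/5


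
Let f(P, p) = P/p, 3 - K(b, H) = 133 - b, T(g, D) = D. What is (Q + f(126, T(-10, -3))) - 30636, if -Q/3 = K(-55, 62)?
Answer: -30123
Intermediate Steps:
K(b, H) = -130 + b (K(b, H) = 3 - (133 - b) = 3 + (-133 + b) = -130 + b)
Q = 555 (Q = -3*(-130 - 55) = -3*(-185) = 555)
(Q + f(126, T(-10, -3))) - 30636 = (555 + 126/(-3)) - 30636 = (555 + 126*(-1/3)) - 30636 = (555 - 42) - 30636 = 513 - 30636 = -30123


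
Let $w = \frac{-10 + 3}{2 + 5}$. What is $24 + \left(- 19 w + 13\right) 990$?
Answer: $31704$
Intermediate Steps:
$w = -1$ ($w = - \frac{7}{7} = \left(-7\right) \frac{1}{7} = -1$)
$24 + \left(- 19 w + 13\right) 990 = 24 + \left(\left(-19\right) \left(-1\right) + 13\right) 990 = 24 + \left(19 + 13\right) 990 = 24 + 32 \cdot 990 = 24 + 31680 = 31704$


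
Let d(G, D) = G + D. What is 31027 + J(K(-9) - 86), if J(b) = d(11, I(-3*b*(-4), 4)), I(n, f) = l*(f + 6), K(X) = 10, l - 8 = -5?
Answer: 31068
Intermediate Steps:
l = 3 (l = 8 - 5 = 3)
I(n, f) = 18 + 3*f (I(n, f) = 3*(f + 6) = 3*(6 + f) = 18 + 3*f)
d(G, D) = D + G
J(b) = 41 (J(b) = (18 + 3*4) + 11 = (18 + 12) + 11 = 30 + 11 = 41)
31027 + J(K(-9) - 86) = 31027 + 41 = 31068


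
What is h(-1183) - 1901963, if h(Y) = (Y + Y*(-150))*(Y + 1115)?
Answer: -13888119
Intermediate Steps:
h(Y) = -149*Y*(1115 + Y) (h(Y) = (Y - 150*Y)*(1115 + Y) = (-149*Y)*(1115 + Y) = -149*Y*(1115 + Y))
h(-1183) - 1901963 = -149*(-1183)*(1115 - 1183) - 1901963 = -149*(-1183)*(-68) - 1901963 = -11986156 - 1901963 = -13888119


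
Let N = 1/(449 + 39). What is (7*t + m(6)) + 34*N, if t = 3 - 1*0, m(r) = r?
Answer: 6605/244 ≈ 27.070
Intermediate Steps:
N = 1/488 ≈ 0.0020492
t = 3 (t = 3 + 0 = 3)
(7*t + m(6)) + 34*N = (7*3 + 6) + 34*(1/488) = (21 + 6) + 17/244 = 27 + 17/244 = 6605/244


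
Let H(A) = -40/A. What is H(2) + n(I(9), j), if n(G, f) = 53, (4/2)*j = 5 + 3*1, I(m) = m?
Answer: 33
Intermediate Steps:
j = 4 (j = (5 + 3*1)/2 = (5 + 3)/2 = (½)*8 = 4)
H(2) + n(I(9), j) = -40/2 + 53 = -40*½ + 53 = -20 + 53 = 33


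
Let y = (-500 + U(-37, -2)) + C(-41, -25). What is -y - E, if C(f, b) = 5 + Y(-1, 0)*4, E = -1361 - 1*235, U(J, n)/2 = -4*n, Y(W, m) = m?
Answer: 2075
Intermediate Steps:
U(J, n) = -8*n (U(J, n) = 2*(-4*n) = -8*n)
E = -1596 (E = -1361 - 235 = -1596)
C(f, b) = 5 (C(f, b) = 5 + 0*4 = 5 + 0 = 5)
y = -479 (y = (-500 - 8*(-2)) + 5 = (-500 + 16) + 5 = -484 + 5 = -479)
-y - E = -1*(-479) - 1*(-1596) = 479 + 1596 = 2075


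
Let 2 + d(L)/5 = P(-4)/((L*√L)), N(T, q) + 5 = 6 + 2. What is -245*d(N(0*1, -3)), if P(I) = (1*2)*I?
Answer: 2450 + 9800*√3/9 ≈ 4336.0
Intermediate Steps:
P(I) = 2*I
N(T, q) = 3 (N(T, q) = -5 + (6 + 2) = -5 + 8 = 3)
d(L) = -10 - 40/L^(3/2) (d(L) = -10 + 5*((2*(-4))/((L*√L))) = -10 + 5*(-8/L^(3/2)) = -10 - 40/L^(3/2))
-245*d(N(0*1, -3)) = -245*(-10 - 40*√3/9) = 2450 + 9800*√3/9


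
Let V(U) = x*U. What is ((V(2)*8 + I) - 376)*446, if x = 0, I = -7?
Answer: -170818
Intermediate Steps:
V(U) = 0 (V(U) = 0*U = 0)
((V(2)*8 + I) - 376)*446 = ((0*8 - 7) - 376)*446 = ((0 - 7) - 376)*446 = (-7 - 376)*446 = -383*446 = -170818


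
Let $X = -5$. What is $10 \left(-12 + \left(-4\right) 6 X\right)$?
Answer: $1080$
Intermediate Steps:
$10 \left(-12 + \left(-4\right) 6 X\right) = 10 \left(-12 + \left(-4\right) 6 \left(-5\right)\right) = 10 \left(-12 - -120\right) = 10 \left(-12 + 120\right) = 10 \cdot 108 = 1080$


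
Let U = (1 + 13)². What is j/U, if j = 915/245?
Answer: 183/9604 ≈ 0.019055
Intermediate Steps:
j = 183/49 (j = 915*(1/245) = 183/49 ≈ 3.7347)
U = 196 (U = 14² = 196)
j/U = (183/49)/196 = (183/49)*(1/196) = 183/9604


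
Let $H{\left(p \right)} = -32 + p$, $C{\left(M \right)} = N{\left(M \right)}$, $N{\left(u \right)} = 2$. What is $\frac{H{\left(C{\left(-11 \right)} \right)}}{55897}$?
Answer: $- \frac{30}{55897} \approx -0.0005367$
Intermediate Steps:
$C{\left(M \right)} = 2$
$\frac{H{\left(C{\left(-11 \right)} \right)}}{55897} = \frac{-32 + 2}{55897} = \left(-30\right) \frac{1}{55897} = - \frac{30}{55897}$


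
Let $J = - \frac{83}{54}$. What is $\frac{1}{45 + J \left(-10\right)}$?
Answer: $\frac{27}{1630} \approx 0.016564$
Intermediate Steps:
$J = - \frac{83}{54}$ ($J = \left(-83\right) \frac{1}{54} = - \frac{83}{54} \approx -1.537$)
$\frac{1}{45 + J \left(-10\right)} = \frac{1}{45 - - \frac{415}{27}} = \frac{1}{45 + \frac{415}{27}} = \frac{1}{\frac{1630}{27}} = \frac{27}{1630}$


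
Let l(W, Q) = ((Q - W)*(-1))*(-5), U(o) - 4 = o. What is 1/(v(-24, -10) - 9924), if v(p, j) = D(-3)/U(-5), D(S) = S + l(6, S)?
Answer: -1/9876 ≈ -0.00010126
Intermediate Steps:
U(o) = 4 + o
l(W, Q) = -5*W + 5*Q (l(W, Q) = (W - Q)*(-5) = -5*W + 5*Q)
D(S) = -30 + 6*S (D(S) = S + (-5*6 + 5*S) = S + (-30 + 5*S) = -30 + 6*S)
v(p, j) = 48 (v(p, j) = (-30 + 6*(-3))/(4 - 5) = (-30 - 18)/(-1) = -48*(-1) = 48)
1/(v(-24, -10) - 9924) = 1/(48 - 9924) = 1/(-9876) = -1/9876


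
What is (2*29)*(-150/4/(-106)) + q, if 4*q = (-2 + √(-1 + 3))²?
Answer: 1167/53 - √2 ≈ 20.605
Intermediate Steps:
q = (-2 + √2)²/4 (q = (-2 + √(-1 + 3))²/4 = (-2 + √2)²/4 ≈ 0.085786)
(2*29)*(-150/4/(-106)) + q = (2*29)*(-150/4/(-106)) + (3/2 - √2) = 58*(-150*¼*(-1/106)) + (3/2 - √2) = 58*(-75/2*(-1/106)) + (3/2 - √2) = 58*(75/212) + (3/2 - √2) = 2175/106 + (3/2 - √2) = 1167/53 - √2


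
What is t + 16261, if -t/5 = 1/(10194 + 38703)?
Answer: 795114112/48897 ≈ 16261.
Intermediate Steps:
t = -5/48897 (t = -5/(10194 + 38703) = -5/48897 ≈ -0.00010226)
t + 16261 = -5/48897 + 16261 = 795114112/48897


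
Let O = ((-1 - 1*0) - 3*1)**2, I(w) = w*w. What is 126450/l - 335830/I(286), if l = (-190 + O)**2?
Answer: 110805/1563419 ≈ 0.070873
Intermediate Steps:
I(w) = w**2
O = 16 (O = ((-1 + 0) - 3)**2 = (-1 - 3)**2 = (-4)**2 = 16)
l = 30276 (l = (-190 + 16)**2 = (-174)**2 = 30276)
126450/l - 335830/I(286) = 126450/30276 - 335830/(286**2) = 126450*(1/30276) - 335830/81796 = 7025/1682 - 335830*1/81796 = 7025/1682 - 15265/3718 = 110805/1563419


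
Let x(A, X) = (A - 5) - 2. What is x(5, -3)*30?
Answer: -60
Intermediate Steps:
x(A, X) = -7 + A (x(A, X) = (-5 + A) - 2 = -7 + A)
x(5, -3)*30 = (-7 + 5)*30 = -2*30 = -60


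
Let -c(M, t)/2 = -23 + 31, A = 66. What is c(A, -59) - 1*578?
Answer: -594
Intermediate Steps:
c(M, t) = -16 (c(M, t) = -2*(-23 + 31) = -2*8 = -16)
c(A, -59) - 1*578 = -16 - 1*578 = -16 - 578 = -594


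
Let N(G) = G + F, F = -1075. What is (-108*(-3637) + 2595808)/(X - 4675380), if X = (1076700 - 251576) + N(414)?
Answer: -2988604/3850917 ≈ -0.77608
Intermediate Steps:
N(G) = -1075 + G (N(G) = G - 1075 = -1075 + G)
X = 824463 (X = (1076700 - 251576) + (-1075 + 414) = 825124 - 661 = 824463)
(-108*(-3637) + 2595808)/(X - 4675380) = (-108*(-3637) + 2595808)/(824463 - 4675380) = (392796 + 2595808)/(-3850917) = 2988604*(-1/3850917) = -2988604/3850917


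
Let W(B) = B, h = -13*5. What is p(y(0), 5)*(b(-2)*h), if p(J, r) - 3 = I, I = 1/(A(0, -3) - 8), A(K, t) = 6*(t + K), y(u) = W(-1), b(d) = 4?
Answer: -770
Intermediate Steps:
h = -65
y(u) = -1
A(K, t) = 6*K + 6*t (A(K, t) = 6*(K + t) = 6*K + 6*t)
I = -1/26 (I = 1/((6*0 + 6*(-3)) - 8) = 1/((0 - 18) - 8) = 1/(-18 - 8) = 1/(-26) = -1/26 ≈ -0.038462)
p(J, r) = 77/26 (p(J, r) = 3 - 1/26 = 77/26)
p(y(0), 5)*(b(-2)*h) = 77*(4*(-65))/26 = (77/26)*(-260) = -770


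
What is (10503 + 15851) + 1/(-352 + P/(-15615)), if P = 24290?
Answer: 83858419/3182 ≈ 26354.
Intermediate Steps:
(10503 + 15851) + 1/(-352 + P/(-15615)) = (10503 + 15851) + 1/(-352 + 24290/(-15615)) = 26354 + 1/(-352 + 24290*(-1/15615)) = 26354 + 1/(-352 - 14/9) = 26354 + 1/(-3182/9) = 26354 - 9/3182 = 83858419/3182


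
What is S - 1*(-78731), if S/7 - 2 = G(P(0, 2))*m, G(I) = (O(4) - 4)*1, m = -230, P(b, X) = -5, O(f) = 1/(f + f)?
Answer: 339935/4 ≈ 84984.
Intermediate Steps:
O(f) = 1/(2*f)
G(I) = -31/8 (G(I) = ((½)/4 - 4)*1 = ((½)*(¼) - 4)*1 = (⅛ - 4)*1 = -31/8*1 = -31/8)
S = 25011/4 (S = 14 + 7*(-31/8*(-230)) = 14 + 7*(3565/4) = 14 + 24955/4 = 25011/4 ≈ 6252.8)
S - 1*(-78731) = 25011/4 - 1*(-78731) = 25011/4 + 78731 = 339935/4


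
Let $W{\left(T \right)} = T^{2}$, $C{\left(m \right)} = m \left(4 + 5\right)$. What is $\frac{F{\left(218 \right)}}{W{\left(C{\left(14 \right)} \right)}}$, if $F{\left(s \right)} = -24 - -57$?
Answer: $\frac{11}{5292} \approx 0.0020786$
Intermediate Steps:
$F{\left(s \right)} = 33$ ($F{\left(s \right)} = -24 + 57 = 33$)
$C{\left(m \right)} = 9 m$ ($C{\left(m \right)} = m 9 = 9 m$)
$\frac{F{\left(218 \right)}}{W{\left(C{\left(14 \right)} \right)}} = \frac{33}{\left(9 \cdot 14\right)^{2}} = \frac{33}{126^{2}} = \frac{33}{15876} = 33 \cdot \frac{1}{15876} = \frac{11}{5292}$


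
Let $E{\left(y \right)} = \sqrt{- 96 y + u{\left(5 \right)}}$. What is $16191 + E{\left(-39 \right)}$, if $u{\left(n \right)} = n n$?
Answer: $16191 + \sqrt{3769} \approx 16252.0$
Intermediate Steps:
$u{\left(n \right)} = n^{2}$
$E{\left(y \right)} = \sqrt{25 - 96 y}$ ($E{\left(y \right)} = \sqrt{- 96 y + 5^{2}} = \sqrt{- 96 y + 25} = \sqrt{25 - 96 y}$)
$16191 + E{\left(-39 \right)} = 16191 + \sqrt{25 - -3744} = 16191 + \sqrt{25 + 3744} = 16191 + \sqrt{3769}$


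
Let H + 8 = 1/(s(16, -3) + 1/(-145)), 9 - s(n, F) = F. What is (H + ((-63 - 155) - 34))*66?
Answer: -29831670/1739 ≈ -17155.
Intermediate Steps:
s(n, F) = 9 - F
H = -13767/1739 (H = -8 + 1/((9 - 1*(-3)) + 1/(-145)) = -8 + 1/((9 + 3) - 1/145) = -8 + 1/(12 - 1/145) = -8 + 1/(1739/145) = -8 + 145/1739 = -13767/1739 ≈ -7.9166)
(H + ((-63 - 155) - 34))*66 = (-13767/1739 + ((-63 - 155) - 34))*66 = (-13767/1739 + (-218 - 34))*66 = (-13767/1739 - 252)*66 = -451995/1739*66 = -29831670/1739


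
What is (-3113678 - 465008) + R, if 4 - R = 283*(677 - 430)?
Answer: -3648583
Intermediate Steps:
R = -69897 (R = 4 - 283*(677 - 430) = 4 - 283*247 = 4 - 1*69901 = 4 - 69901 = -69897)
(-3113678 - 465008) + R = (-3113678 - 465008) - 69897 = -3578686 - 69897 = -3648583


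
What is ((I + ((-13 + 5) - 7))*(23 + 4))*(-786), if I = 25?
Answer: -212220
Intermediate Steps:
((I + ((-13 + 5) - 7))*(23 + 4))*(-786) = ((25 + ((-13 + 5) - 7))*(23 + 4))*(-786) = ((25 + (-8 - 7))*27)*(-786) = ((25 - 15)*27)*(-786) = (10*27)*(-786) = 270*(-786) = -212220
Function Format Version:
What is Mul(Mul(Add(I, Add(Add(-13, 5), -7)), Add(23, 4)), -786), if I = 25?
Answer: -212220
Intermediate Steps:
Mul(Mul(Add(I, Add(Add(-13, 5), -7)), Add(23, 4)), -786) = Mul(Mul(Add(25, Add(Add(-13, 5), -7)), Add(23, 4)), -786) = Mul(Mul(Add(25, Add(-8, -7)), 27), -786) = Mul(Mul(Add(25, -15), 27), -786) = Mul(Mul(10, 27), -786) = Mul(270, -786) = -212220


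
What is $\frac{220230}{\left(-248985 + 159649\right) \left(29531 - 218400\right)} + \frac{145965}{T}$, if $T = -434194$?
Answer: $- \frac{615685693271235}{1831517237611724} \approx -0.33616$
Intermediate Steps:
$\frac{220230}{\left(-248985 + 159649\right) \left(29531 - 218400\right)} + \frac{145965}{T} = \frac{220230}{\left(-248985 + 159649\right) \left(29531 - 218400\right)} + \frac{145965}{-434194} = \frac{220230}{\left(-89336\right) \left(-188869\right)} + 145965 \left(- \frac{1}{434194}\right) = \frac{220230}{16872800984} - \frac{145965}{434194} = 220230 \cdot \frac{1}{16872800984} - \frac{145965}{434194} = \frac{110115}{8436400492} - \frac{145965}{434194} = - \frac{615685693271235}{1831517237611724}$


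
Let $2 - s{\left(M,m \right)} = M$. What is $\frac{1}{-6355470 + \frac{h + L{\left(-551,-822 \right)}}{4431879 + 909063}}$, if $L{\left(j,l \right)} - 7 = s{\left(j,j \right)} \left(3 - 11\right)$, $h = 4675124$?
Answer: $- \frac{5340942}{33944191982033} \approx -1.5734 \cdot 10^{-7}$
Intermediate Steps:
$s{\left(M,m \right)} = 2 - M$
$L{\left(j,l \right)} = -9 + 8 j$ ($L{\left(j,l \right)} = 7 + \left(2 - j\right) \left(3 - 11\right) = 7 + \left(2 - j\right) \left(-8\right) = 7 + \left(-16 + 8 j\right) = -9 + 8 j$)
$\frac{1}{-6355470 + \frac{h + L{\left(-551,-822 \right)}}{4431879 + 909063}} = \frac{1}{-6355470 + \frac{4675124 + \left(-9 + 8 \left(-551\right)\right)}{4431879 + 909063}} = \frac{1}{-6355470 + \frac{4675124 - 4417}{5340942}} = \frac{1}{-6355470 + \left(4675124 - 4417\right) \frac{1}{5340942}} = \frac{1}{-6355470 + 4670707 \cdot \frac{1}{5340942}} = \frac{1}{-6355470 + \frac{4670707}{5340942}} = \frac{1}{- \frac{33944191982033}{5340942}} = - \frac{5340942}{33944191982033}$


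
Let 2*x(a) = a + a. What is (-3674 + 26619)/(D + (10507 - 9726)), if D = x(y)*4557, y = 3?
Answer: 22945/14452 ≈ 1.5877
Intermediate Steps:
x(a) = a (x(a) = (a + a)/2 = (2*a)/2 = a)
D = 13671 (D = 3*4557 = 13671)
(-3674 + 26619)/(D + (10507 - 9726)) = (-3674 + 26619)/(13671 + (10507 - 9726)) = 22945/(13671 + 781) = 22945/14452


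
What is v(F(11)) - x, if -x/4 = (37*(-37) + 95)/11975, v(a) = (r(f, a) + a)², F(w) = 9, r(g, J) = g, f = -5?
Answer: 186504/11975 ≈ 15.574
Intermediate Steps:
v(a) = (-5 + a)²
x = 5096/11975 (x = -4*(37*(-37) + 95)/11975 = -4*(-1369 + 95)/11975 = -(-5096)/11975 = -4*(-1274/11975) = 5096/11975 ≈ 0.42555)
v(F(11)) - x = (-5 + 9)² - 1*5096/11975 = 4² - 5096/11975 = 16 - 5096/11975 = 186504/11975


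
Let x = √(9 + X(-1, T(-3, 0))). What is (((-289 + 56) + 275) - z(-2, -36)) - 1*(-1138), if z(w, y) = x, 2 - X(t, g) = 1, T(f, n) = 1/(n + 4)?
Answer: 1180 - √10 ≈ 1176.8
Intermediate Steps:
T(f, n) = 1/(4 + n)
X(t, g) = 1 (X(t, g) = 2 - 1*1 = 2 - 1 = 1)
x = √10 (x = √(9 + 1) = √10 ≈ 3.1623)
z(w, y) = √10
(((-289 + 56) + 275) - z(-2, -36)) - 1*(-1138) = (((-289 + 56) + 275) - √10) - 1*(-1138) = ((-233 + 275) - √10) + 1138 = (42 - √10) + 1138 = 1180 - √10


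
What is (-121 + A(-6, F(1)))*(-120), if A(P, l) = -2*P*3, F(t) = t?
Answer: 10200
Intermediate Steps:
A(P, l) = -6*P
(-121 + A(-6, F(1)))*(-120) = (-121 - 6*(-6))*(-120) = (-121 + 36)*(-120) = -85*(-120) = 10200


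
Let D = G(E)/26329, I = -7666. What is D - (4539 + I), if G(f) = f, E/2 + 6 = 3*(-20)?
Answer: 82330651/26329 ≈ 3127.0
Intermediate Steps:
E = -132 (E = -12 + 2*(3*(-20)) = -12 + 2*(-60) = -12 - 120 = -132)
D = -132/26329 ≈ -0.0050135
D - (4539 + I) = -132/26329 - (4539 - 7666) = -132/26329 - 1*(-3127) = -132/26329 + 3127 = 82330651/26329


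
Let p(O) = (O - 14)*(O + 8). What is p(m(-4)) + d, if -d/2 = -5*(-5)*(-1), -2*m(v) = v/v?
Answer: -235/4 ≈ -58.750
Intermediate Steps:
m(v) = -½ (m(v) = -v/(2*v) = -½*1 = -½)
d = 50 (d = -2*(-5*(-5))*(-1) = -50*(-1) = -2*(-25) = 50)
p(O) = (-14 + O)*(8 + O)
p(m(-4)) + d = (-112 + (-½)² - 6*(-½)) + 50 = (-112 + ¼ + 3) + 50 = -435/4 + 50 = -235/4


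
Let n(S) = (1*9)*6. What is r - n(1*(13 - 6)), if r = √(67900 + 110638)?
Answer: -54 + √178538 ≈ 368.54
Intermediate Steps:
n(S) = 54 (n(S) = 9*6 = 54)
r = √178538 ≈ 422.54
r - n(1*(13 - 6)) = √178538 - 1*54 = √178538 - 54 = -54 + √178538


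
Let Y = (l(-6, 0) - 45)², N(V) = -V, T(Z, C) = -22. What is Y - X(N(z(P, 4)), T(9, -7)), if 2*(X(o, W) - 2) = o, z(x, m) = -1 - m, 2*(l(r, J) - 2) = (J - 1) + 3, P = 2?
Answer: 3519/2 ≈ 1759.5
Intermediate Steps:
l(r, J) = 3 + J/2 (l(r, J) = 2 + ((J - 1) + 3)/2 = 2 + ((-1 + J) + 3)/2 = 2 + (2 + J)/2 = 2 + (1 + J/2) = 3 + J/2)
Y = 1764 (Y = ((3 + (½)*0) - 45)² = ((3 + 0) - 45)² = (3 - 45)² = (-42)² = 1764)
X(o, W) = 2 + o/2
Y - X(N(z(P, 4)), T(9, -7)) = 1764 - (2 + (-(-1 - 1*4))/2) = 1764 - (2 + (-(-1 - 4))/2) = 1764 - (2 + (-1*(-5))/2) = 1764 - (2 + (½)*5) = 1764 - (2 + 5/2) = 1764 - 1*9/2 = 1764 - 9/2 = 3519/2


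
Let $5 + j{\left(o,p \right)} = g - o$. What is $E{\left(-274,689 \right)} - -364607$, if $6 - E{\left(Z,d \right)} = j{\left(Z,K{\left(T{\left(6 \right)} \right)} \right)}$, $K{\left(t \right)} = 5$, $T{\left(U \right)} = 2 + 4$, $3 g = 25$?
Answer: $\frac{1093007}{3} \approx 3.6434 \cdot 10^{5}$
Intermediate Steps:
$g = \frac{25}{3}$ ($g = \frac{1}{3} \cdot 25 = \frac{25}{3} \approx 8.3333$)
$T{\left(U \right)} = 6$
$j{\left(o,p \right)} = \frac{10}{3} - o$ ($j{\left(o,p \right)} = -5 - \left(- \frac{25}{3} + o\right) = \frac{10}{3} - o$)
$E{\left(Z,d \right)} = \frac{8}{3} + Z$ ($E{\left(Z,d \right)} = 6 - \left(\frac{10}{3} - Z\right) = 6 + \left(- \frac{10}{3} + Z\right) = \frac{8}{3} + Z$)
$E{\left(-274,689 \right)} - -364607 = \left(\frac{8}{3} - 274\right) - -364607 = - \frac{814}{3} + 364607 = \frac{1093007}{3}$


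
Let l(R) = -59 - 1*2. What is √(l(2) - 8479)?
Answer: 2*I*√2135 ≈ 92.412*I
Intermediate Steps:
l(R) = -61 (l(R) = -59 - 2 = -61)
√(l(2) - 8479) = √(-61 - 8479) = √(-8540) = 2*I*√2135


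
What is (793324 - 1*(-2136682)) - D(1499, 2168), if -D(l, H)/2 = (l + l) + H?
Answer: 2940338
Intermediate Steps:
D(l, H) = -4*l - 2*H (D(l, H) = -2*((l + l) + H) = -2*(2*l + H) = -2*(H + 2*l) = -4*l - 2*H)
(793324 - 1*(-2136682)) - D(1499, 2168) = (793324 - 1*(-2136682)) - (-4*1499 - 2*2168) = (793324 + 2136682) - (-5996 - 4336) = 2930006 - 1*(-10332) = 2930006 + 10332 = 2940338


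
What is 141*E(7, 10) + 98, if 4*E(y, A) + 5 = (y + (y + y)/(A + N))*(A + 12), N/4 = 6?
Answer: 385531/68 ≈ 5669.6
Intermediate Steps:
N = 24 (N = 4*6 = 24)
E(y, A) = -5/4 + (12 + A)*(y + 2*y/(24 + A))/4 (E(y, A) = -5/4 + ((y + (y + y)/(A + 24))*(A + 12))/4 = -5/4 + ((y + (2*y)/(24 + A))*(12 + A))/4 = -5/4 + ((y + 2*y/(24 + A))*(12 + A))/4 = -5/4 + ((12 + A)*(y + 2*y/(24 + A)))/4 = -5/4 + (12 + A)*(y + 2*y/(24 + A))/4)
141*E(7, 10) + 98 = 141*((-120 - 5*10 + 312*7 + 7*10² + 38*10*7)/(4*(24 + 10))) + 98 = 141*((¼)*(-120 - 50 + 2184 + 7*100 + 2660)/34) + 98 = 141*((¼)*(1/34)*(-120 - 50 + 2184 + 700 + 2660)) + 98 = 141*((¼)*(1/34)*5374) + 98 = 141*(2687/68) + 98 = 378867/68 + 98 = 385531/68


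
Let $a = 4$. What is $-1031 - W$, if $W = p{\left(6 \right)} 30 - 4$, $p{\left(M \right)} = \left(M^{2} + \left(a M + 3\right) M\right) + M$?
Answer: $-7147$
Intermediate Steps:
$p{\left(M \right)} = M + M^{2} + M \left(3 + 4 M\right)$ ($p{\left(M \right)} = \left(M^{2} + \left(4 M + 3\right) M\right) + M = \left(M^{2} + \left(3 + 4 M\right) M\right) + M = \left(M^{2} + M \left(3 + 4 M\right)\right) + M = M + M^{2} + M \left(3 + 4 M\right)$)
$W = 6116$ ($W = 6 \left(4 + 5 \cdot 6\right) 30 - 4 = 6 \left(4 + 30\right) 30 - 4 = 6 \cdot 34 \cdot 30 - 4 = 204 \cdot 30 - 4 = 6120 - 4 = 6116$)
$-1031 - W = -1031 - 6116 = -7147$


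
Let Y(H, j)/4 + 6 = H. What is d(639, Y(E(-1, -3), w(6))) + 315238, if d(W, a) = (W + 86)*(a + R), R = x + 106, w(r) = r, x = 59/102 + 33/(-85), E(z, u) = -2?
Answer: 37640641/102 ≈ 3.6903e+5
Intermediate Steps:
x = 97/510 (x = 59*(1/102) + 33*(-1/85) = 59/102 - 33/85 = 97/510 ≈ 0.19020)
Y(H, j) = -24 + 4*H
R = 54157/510 (R = 97/510 + 106 = 54157/510 ≈ 106.19)
d(W, a) = (86 + W)*(54157/510 + a) (d(W, a) = (W + 86)*(a + 54157/510) = (86 + W)*(54157/510 + a))
d(639, Y(E(-1, -3), w(6))) + 315238 = (2328751/255 + 86*(-24 + 4*(-2)) + (54157/510)*639 + 639*(-24 + 4*(-2))) + 315238 = (2328751/255 + 86*(-24 - 8) + 11535441/170 + 639*(-24 - 8)) + 315238 = (2328751/255 + 86*(-32) + 11535441/170 + 639*(-32)) + 315238 = (2328751/255 - 2752 + 11535441/170 - 20448) + 315238 = 5486365/102 + 315238 = 37640641/102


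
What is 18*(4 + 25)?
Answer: 522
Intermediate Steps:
18*(4 + 25) = 18*29 = 522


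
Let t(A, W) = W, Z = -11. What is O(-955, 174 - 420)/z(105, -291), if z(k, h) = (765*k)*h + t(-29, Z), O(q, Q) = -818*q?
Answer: -390595/11687293 ≈ -0.033421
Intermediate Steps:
z(k, h) = -11 + 765*h*k (z(k, h) = (765*k)*h - 11 = 765*h*k - 11 = -11 + 765*h*k)
O(-955, 174 - 420)/z(105, -291) = (-818*(-955))/(-11 + 765*(-291)*105) = 781190/(-11 - 23374575) = 781190/(-23374586) = 781190*(-1/23374586) = -390595/11687293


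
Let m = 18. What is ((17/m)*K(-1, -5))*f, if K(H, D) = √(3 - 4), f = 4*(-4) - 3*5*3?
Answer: -1037*I/18 ≈ -57.611*I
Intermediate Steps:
f = -61 (f = -16 - 15*3 = -16 - 45 = -61)
K(H, D) = I (K(H, D) = √(-1) = I)
((17/m)*K(-1, -5))*f = ((17/18)*I)*(-61) = ((17*(1/18))*I)*(-61) = (17*I/18)*(-61) = -1037*I/18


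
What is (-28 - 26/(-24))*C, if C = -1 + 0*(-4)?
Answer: 323/12 ≈ 26.917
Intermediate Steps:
C = -1 (C = -1 + 0 = -1)
(-28 - 26/(-24))*C = (-28 - 26/(-24))*(-1) = (-28 - 26*(-1/24))*(-1) = (-28 + 13/12)*(-1) = -323/12*(-1) = 323/12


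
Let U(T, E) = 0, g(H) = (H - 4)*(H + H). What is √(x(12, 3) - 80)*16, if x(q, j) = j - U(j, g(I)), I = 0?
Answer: 16*I*√77 ≈ 140.4*I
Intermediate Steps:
g(H) = 2*H*(-4 + H) (g(H) = (-4 + H)*(2*H) = 2*H*(-4 + H))
x(q, j) = j (x(q, j) = j - 1*0 = j + 0 = j)
√(x(12, 3) - 80)*16 = √(3 - 80)*16 = √(-77)*16 = (I*√77)*16 = 16*I*√77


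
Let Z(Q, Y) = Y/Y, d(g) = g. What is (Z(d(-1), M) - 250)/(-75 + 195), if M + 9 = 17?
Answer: -83/40 ≈ -2.0750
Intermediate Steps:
M = 8 (M = -9 + 17 = 8)
Z(Q, Y) = 1
(Z(d(-1), M) - 250)/(-75 + 195) = (1 - 250)/(-75 + 195) = -249/120 = -249*1/120 = -83/40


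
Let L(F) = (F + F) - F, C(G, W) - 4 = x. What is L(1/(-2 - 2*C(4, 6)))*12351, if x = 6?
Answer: -12351/22 ≈ -561.41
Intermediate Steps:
C(G, W) = 10 (C(G, W) = 4 + 6 = 10)
L(F) = F (L(F) = 2*F - F = F)
L(1/(-2 - 2*C(4, 6)))*12351 = 12351/(-2 - 2*10) = 12351/(-2 - 20) = 12351/(-22) = -1/22*12351 = -12351/22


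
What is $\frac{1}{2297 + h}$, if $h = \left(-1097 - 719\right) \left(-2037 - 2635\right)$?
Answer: $\frac{1}{8486649} \approx 1.1783 \cdot 10^{-7}$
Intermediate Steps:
$h = 8484352$ ($h = \left(-1816\right) \left(-4672\right) = 8484352$)
$\frac{1}{2297 + h} = \frac{1}{2297 + 8484352} = \frac{1}{8486649}$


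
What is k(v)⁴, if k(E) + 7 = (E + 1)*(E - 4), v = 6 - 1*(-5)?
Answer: 35153041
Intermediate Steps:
v = 11 (v = 6 + 5 = 11)
k(E) = -7 + (1 + E)*(-4 + E) (k(E) = -7 + (E + 1)*(E - 4) = -7 + (1 + E)*(-4 + E))
k(v)⁴ = (-11 + 11² - 3*11)⁴ = (-11 + 121 - 33)⁴ = 77⁴ = 35153041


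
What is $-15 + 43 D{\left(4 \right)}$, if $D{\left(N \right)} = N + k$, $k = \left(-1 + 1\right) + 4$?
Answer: $329$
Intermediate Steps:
$k = 4$ ($k = 0 + 4 = 4$)
$D{\left(N \right)} = 4 + N$ ($D{\left(N \right)} = N + 4 = 4 + N$)
$-15 + 43 D{\left(4 \right)} = -15 + 43 \left(4 + 4\right) = -15 + 43 \cdot 8 = -15 + 344 = 329$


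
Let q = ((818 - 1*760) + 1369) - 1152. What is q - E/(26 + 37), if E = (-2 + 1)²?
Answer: 17324/63 ≈ 274.98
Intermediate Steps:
E = 1 (E = (-1)² = 1)
q = 275 (q = ((818 - 760) + 1369) - 1152 = (58 + 1369) - 1152 = 1427 - 1152 = 275)
q - E/(26 + 37) = 275 - 1/(26 + 37) = 275 - 1/63 = 17324/63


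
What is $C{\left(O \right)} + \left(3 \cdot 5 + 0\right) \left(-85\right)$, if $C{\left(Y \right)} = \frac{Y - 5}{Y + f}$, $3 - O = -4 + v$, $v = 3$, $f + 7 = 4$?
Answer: $-1276$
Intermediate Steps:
$f = -3$ ($f = -7 + 4 = -3$)
$O = 4$ ($O = 3 - \left(-4 + 3\right) = 3 - -1 = 3 + 1 = 4$)
$C{\left(Y \right)} = \frac{-5 + Y}{-3 + Y}$ ($C{\left(Y \right)} = \frac{Y - 5}{Y - 3} = \frac{-5 + Y}{-3 + Y}$)
$C{\left(O \right)} + \left(3 \cdot 5 + 0\right) \left(-85\right) = \frac{-5 + 4}{-3 + 4} + \left(3 \cdot 5 + 0\right) \left(-85\right) = 1^{-1} \left(-1\right) + \left(15 + 0\right) \left(-85\right) = 1 \left(-1\right) + 15 \left(-85\right) = -1 - 1275 = -1276$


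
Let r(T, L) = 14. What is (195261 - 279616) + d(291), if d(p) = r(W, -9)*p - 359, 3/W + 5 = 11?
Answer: -80640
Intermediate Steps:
W = ½ (W = 3/(-5 + 11) = 3/6 = 3*(⅙) = ½ ≈ 0.50000)
d(p) = -359 + 14*p (d(p) = 14*p - 359 = -359 + 14*p)
(195261 - 279616) + d(291) = (195261 - 279616) + (-359 + 14*291) = -84355 + (-359 + 4074) = -84355 + 3715 = -80640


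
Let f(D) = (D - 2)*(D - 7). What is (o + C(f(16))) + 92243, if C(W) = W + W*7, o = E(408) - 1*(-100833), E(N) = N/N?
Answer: 194085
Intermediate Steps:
E(N) = 1
o = 100834 (o = 1 - 1*(-100833) = 1 + 100833 = 100834)
f(D) = (-7 + D)*(-2 + D) (f(D) = (-2 + D)*(-7 + D) = (-7 + D)*(-2 + D))
C(W) = 8*W (C(W) = W + 7*W = 8*W)
(o + C(f(16))) + 92243 = (100834 + 8*(14 + 16² - 9*16)) + 92243 = (100834 + 8*(14 + 256 - 144)) + 92243 = (100834 + 8*126) + 92243 = (100834 + 1008) + 92243 = 101842 + 92243 = 194085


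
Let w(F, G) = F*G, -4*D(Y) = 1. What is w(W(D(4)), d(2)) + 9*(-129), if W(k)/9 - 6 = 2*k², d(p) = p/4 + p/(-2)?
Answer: -19017/16 ≈ -1188.6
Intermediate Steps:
D(Y) = -¼ (D(Y) = -¼*1 = -¼)
d(p) = -p/4 (d(p) = p*(¼) + p*(-½) = p/4 - p/2 = -p/4)
W(k) = 54 + 18*k² (W(k) = 54 + 9*(2*k²) = 54 + 18*k²)
w(W(D(4)), d(2)) + 9*(-129) = (54 + 18*(-¼)²)*(-¼*2) + 9*(-129) = (54 + 18*(1/16))*(-½) - 1161 = (54 + 9/8)*(-½) - 1161 = (441/8)*(-½) - 1161 = -441/16 - 1161 = -19017/16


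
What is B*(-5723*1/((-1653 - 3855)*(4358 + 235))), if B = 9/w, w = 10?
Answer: 5723/28109160 ≈ 0.00020360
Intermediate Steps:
B = 9/10 ≈ 0.90000
B*(-5723*1/((-1653 - 3855)*(4358 + 235))) = 9*(-5723*1/((-1653 - 3855)*(4358 + 235)))/10 = 9*(-5723/(4593*(-5508)))/10 = 9*(-5723/(-25298244))/10 = 9*(-5723*(-1/25298244))/10 = (9/10)*(5723/25298244) = 5723/28109160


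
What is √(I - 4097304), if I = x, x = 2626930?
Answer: I*√1470374 ≈ 1212.6*I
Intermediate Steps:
I = 2626930
√(I - 4097304) = √(2626930 - 4097304) = √(-1470374) = I*√1470374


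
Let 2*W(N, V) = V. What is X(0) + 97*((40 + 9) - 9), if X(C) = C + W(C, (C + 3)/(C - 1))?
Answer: 7757/2 ≈ 3878.5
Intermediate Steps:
W(N, V) = V/2
X(C) = C + (3 + C)/(2*(-1 + C)) (X(C) = C + ((C + 3)/(C - 1))/2 = C + ((3 + C)/(-1 + C))/2 = C + (3 + C)/(2*(-1 + C)))
X(0) + 97*((40 + 9) - 9) = (3 - 1*0 + 2*0²)/(2*(-1 + 0)) + 97*((40 + 9) - 9) = (½)*(3 + 0 + 2*0)/(-1) + 97*(49 - 9) = (½)*(-1)*(3 + 0 + 0) + 97*40 = (½)*(-1)*3 + 3880 = -3/2 + 3880 = 7757/2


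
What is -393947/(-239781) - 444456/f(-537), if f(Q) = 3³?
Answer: -3946721021/239781 ≈ -16460.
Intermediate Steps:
f(Q) = 27
-393947/(-239781) - 444456/f(-537) = -393947/(-239781) - 444456/27 = -393947*(-1/239781) - 444456*1/27 = 393947/239781 - 49384/3 = -3946721021/239781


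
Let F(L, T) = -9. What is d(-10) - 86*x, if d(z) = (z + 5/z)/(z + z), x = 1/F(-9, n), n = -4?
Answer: 3629/360 ≈ 10.081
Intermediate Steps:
x = -⅑ (x = 1/(-9) = -⅑ ≈ -0.11111)
d(z) = (z + 5/z)/(2*z) (d(z) = (z + 5/z)/((2*z)) = (z + 5/z)*(1/(2*z)) = (z + 5/z)/(2*z))
d(-10) - 86*x = (½)*(5 + (-10)²)/(-10)² - 86*(-⅑) = (½)*(1/100)*(5 + 100) + 86/9 = (½)*(1/100)*105 + 86/9 = 21/40 + 86/9 = 3629/360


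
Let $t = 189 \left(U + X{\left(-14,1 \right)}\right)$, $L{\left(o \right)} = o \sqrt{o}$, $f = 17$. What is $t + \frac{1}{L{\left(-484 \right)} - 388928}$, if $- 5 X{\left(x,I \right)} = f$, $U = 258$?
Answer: $\frac{569080960398764}{11826435085} + \frac{1331 i}{18922296136} \approx 48119.0 + 7.034 \cdot 10^{-8} i$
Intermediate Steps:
$L{\left(o \right)} = o^{\frac{3}{2}}$
$X{\left(x,I \right)} = - \frac{17}{5}$ ($X{\left(x,I \right)} = \left(- \frac{1}{5}\right) 17 = - \frac{17}{5}$)
$t = \frac{240597}{5}$ ($t = 189 \left(258 - \frac{17}{5}\right) = 189 \cdot \frac{1273}{5} = \frac{240597}{5} \approx 48119.0$)
$t + \frac{1}{L{\left(-484 \right)} - 388928} = \frac{240597}{5} + \frac{1}{\left(-484\right)^{\frac{3}{2}} - 388928} = \frac{240597}{5} + \frac{1}{- 10648 i - 388928} = \frac{240597}{5} + \frac{1}{-388928 - 10648 i} = \frac{240597}{5} + \frac{-388928 + 10648 i}{151378369088}$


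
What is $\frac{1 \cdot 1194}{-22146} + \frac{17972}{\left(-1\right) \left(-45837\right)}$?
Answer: $\frac{57213089}{169184367} \approx 0.33817$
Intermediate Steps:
$\frac{1 \cdot 1194}{-22146} + \frac{17972}{\left(-1\right) \left(-45837\right)} = 1194 \left(- \frac{1}{22146}\right) + \frac{17972}{45837} = - \frac{199}{3691} + 17972 \cdot \frac{1}{45837} = - \frac{199}{3691} + \frac{17972}{45837} = \frac{57213089}{169184367}$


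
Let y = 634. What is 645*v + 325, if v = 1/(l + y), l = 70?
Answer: 229445/704 ≈ 325.92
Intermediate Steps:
v = 1/704 (v = 1/(70 + 634) = 1/704 ≈ 0.0014205)
645*v + 325 = 645*(1/704) + 325 = 645/704 + 325 = 229445/704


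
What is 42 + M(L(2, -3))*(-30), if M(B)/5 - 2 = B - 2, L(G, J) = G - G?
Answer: 42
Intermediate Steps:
L(G, J) = 0
M(B) = 5*B (M(B) = 10 + 5*(B - 2) = 10 + 5*(-2 + B) = 10 + (-10 + 5*B) = 5*B)
42 + M(L(2, -3))*(-30) = 42 + (5*0)*(-30) = 42 + 0*(-30) = 42 + 0 = 42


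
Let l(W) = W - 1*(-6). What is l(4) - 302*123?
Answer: -37136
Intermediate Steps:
l(W) = 6 + W (l(W) = W + 6 = 6 + W)
l(4) - 302*123 = (6 + 4) - 302*123 = 10 - 37146 = -37136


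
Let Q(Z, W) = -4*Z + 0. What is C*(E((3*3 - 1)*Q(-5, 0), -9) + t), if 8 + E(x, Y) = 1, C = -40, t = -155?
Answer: 6480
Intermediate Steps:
Q(Z, W) = -4*Z
E(x, Y) = -7 (E(x, Y) = -8 + 1 = -7)
C*(E((3*3 - 1)*Q(-5, 0), -9) + t) = -40*(-7 - 155) = -40*(-162) = 6480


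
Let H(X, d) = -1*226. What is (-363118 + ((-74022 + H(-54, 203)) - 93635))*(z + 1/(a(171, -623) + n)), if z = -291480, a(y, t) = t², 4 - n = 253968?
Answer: 20765545046083199/134165 ≈ 1.5478e+11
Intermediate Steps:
n = -253964 (n = 4 - 1*253968 = 4 - 253968 = -253964)
H(X, d) = -226
(-363118 + ((-74022 + H(-54, 203)) - 93635))*(z + 1/(a(171, -623) + n)) = (-363118 + ((-74022 - 226) - 93635))*(-291480 + 1/((-623)² - 253964)) = (-363118 + (-74248 - 93635))*(-291480 + 1/(388129 - 253964)) = (-363118 - 167883)*(-291480 + 1/134165) = -531001*(-291480 + 1/134165) = -531001*(-39106414199/134165) = 20765545046083199/134165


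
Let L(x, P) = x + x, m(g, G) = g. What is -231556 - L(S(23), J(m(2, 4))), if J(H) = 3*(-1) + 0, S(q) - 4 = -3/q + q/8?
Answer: -21304393/92 ≈ -2.3157e+5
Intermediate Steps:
S(q) = 4 - 3/q + q/8 (S(q) = 4 + (-3/q + q/8) = 4 - 3/q + q/8)
J(H) = -3 (J(H) = -3 + 0 = -3)
L(x, P) = 2*x
-231556 - L(S(23), J(m(2, 4))) = -231556 - 2*(4 - 3/23 + (1/8)*23) = -231556 - 2*(4 - 3*1/23 + 23/8) = -231556 - 2*(4 - 3/23 + 23/8) = -231556 - 2*1241/184 = -231556 - 1*1241/92 = -231556 - 1241/92 = -21304393/92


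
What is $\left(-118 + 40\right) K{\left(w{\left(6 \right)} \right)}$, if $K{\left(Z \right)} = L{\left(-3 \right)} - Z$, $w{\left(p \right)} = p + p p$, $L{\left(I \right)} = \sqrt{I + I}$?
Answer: $3276 - 78 i \sqrt{6} \approx 3276.0 - 191.06 i$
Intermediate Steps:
$L{\left(I \right)} = \sqrt{2} \sqrt{I}$ ($L{\left(I \right)} = \sqrt{2 I} = \sqrt{2} \sqrt{I}$)
$w{\left(p \right)} = p + p^{2}$
$K{\left(Z \right)} = - Z + i \sqrt{6}$ ($K{\left(Z \right)} = \sqrt{2} \sqrt{-3} - Z = \sqrt{2} i \sqrt{3} - Z = i \sqrt{6} - Z = - Z + i \sqrt{6}$)
$\left(-118 + 40\right) K{\left(w{\left(6 \right)} \right)} = \left(-118 + 40\right) \left(- 6 \left(1 + 6\right) + i \sqrt{6}\right) = - 78 \left(- 6 \cdot 7 + i \sqrt{6}\right) = - 78 \left(\left(-1\right) 42 + i \sqrt{6}\right) = - 78 \left(-42 + i \sqrt{6}\right) = 3276 - 78 i \sqrt{6}$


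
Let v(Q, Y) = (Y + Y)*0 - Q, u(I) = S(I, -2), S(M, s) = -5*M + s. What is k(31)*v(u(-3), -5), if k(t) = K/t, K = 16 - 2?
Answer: -182/31 ≈ -5.8710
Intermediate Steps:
S(M, s) = s - 5*M
u(I) = -2 - 5*I
K = 14
v(Q, Y) = -Q (v(Q, Y) = (2*Y)*0 - Q = 0 - Q = -Q)
k(t) = 14/t
k(31)*v(u(-3), -5) = (14/31)*(-(-2 - 5*(-3))) = (14*(1/31))*(-(-2 + 15)) = 14*(-1*13)/31 = (14/31)*(-13) = -182/31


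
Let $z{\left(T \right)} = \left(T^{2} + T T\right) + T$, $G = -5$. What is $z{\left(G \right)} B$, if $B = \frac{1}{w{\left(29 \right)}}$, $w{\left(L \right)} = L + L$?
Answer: $\frac{45}{58} \approx 0.77586$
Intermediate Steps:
$w{\left(L \right)} = 2 L$
$z{\left(T \right)} = T + 2 T^{2}$ ($z{\left(T \right)} = \left(T^{2} + T^{2}\right) + T = 2 T^{2} + T = T + 2 T^{2}$)
$B = \frac{1}{58}$ ($B = \frac{1}{2 \cdot 29} = \frac{1}{58} \approx 0.017241$)
$z{\left(G \right)} B = - 5 \left(1 + 2 \left(-5\right)\right) \frac{1}{58} = - 5 \left(1 - 10\right) \frac{1}{58} = \left(-5\right) \left(-9\right) \frac{1}{58} = 45 \cdot \frac{1}{58} = \frac{45}{58}$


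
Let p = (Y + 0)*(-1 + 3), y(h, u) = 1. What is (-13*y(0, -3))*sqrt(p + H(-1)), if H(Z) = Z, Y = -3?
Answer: -13*I*sqrt(7) ≈ -34.395*I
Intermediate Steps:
p = -6 (p = (-3 + 0)*(-1 + 3) = -3*2 = -6)
(-13*y(0, -3))*sqrt(p + H(-1)) = (-13*1)*sqrt(-6 - 1) = -13*I*sqrt(7)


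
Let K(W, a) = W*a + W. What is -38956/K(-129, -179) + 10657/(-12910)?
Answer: -373813997/148219710 ≈ -2.5220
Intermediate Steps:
K(W, a) = W + W*a
-38956/K(-129, -179) + 10657/(-12910) = -38956*(-1/(129*(1 - 179))) + 10657/(-12910) = -38956/((-129*(-178))) + 10657*(-1/12910) = -38956/22962 - 10657/12910 = -38956*1/22962 - 10657/12910 = -19478/11481 - 10657/12910 = -373813997/148219710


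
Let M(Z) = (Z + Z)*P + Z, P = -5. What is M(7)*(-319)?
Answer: 20097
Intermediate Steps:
M(Z) = -9*Z (M(Z) = (Z + Z)*(-5) + Z = (2*Z)*(-5) + Z = -10*Z + Z = -9*Z)
M(7)*(-319) = -9*7*(-319) = -63*(-319) = 20097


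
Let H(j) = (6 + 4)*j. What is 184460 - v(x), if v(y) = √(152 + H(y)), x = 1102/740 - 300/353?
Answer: 184460 - 5*√1080810811/13061 ≈ 1.8445e+5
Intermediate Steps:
H(j) = 10*j
x = 83503/130610 (x = 1102*(1/740) - 300*1/353 = 551/370 - 300/353 = 83503/130610 ≈ 0.63933)
v(y) = √(152 + 10*y)
184460 - v(x) = 184460 - √(152 + 10*(83503/130610)) = 184460 - √(152 + 83503/13061) = 184460 - √(2068775/13061) = 184460 - 5*√1080810811/13061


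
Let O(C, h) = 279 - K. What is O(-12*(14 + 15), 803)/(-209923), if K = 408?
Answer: 129/209923 ≈ 0.00061451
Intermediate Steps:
O(C, h) = -129 (O(C, h) = 279 - 1*408 = 279 - 408 = -129)
O(-12*(14 + 15), 803)/(-209923) = -129/(-209923) = -129*(-1/209923) = 129/209923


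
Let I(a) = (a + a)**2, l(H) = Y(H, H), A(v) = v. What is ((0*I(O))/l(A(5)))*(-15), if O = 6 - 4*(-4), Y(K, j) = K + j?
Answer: 0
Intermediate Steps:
l(H) = 2*H (l(H) = H + H = 2*H)
O = 22 (O = 6 + 16 = 22)
I(a) = 4*a**2 (I(a) = (2*a)**2 = 4*a**2)
((0*I(O))/l(A(5)))*(-15) = ((0*(4*22**2))/((2*5)))*(-15) = ((0*(4*484))/10)*(-15) = ((0*1936)/10)*(-15) = ((1/10)*0)*(-15) = 0*(-15) = 0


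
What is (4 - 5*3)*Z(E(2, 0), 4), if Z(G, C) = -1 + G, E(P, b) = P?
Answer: -11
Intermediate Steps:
(4 - 5*3)*Z(E(2, 0), 4) = (4 - 5*3)*(-1 + 2) = (4 - 15)*1 = -11*1 = -11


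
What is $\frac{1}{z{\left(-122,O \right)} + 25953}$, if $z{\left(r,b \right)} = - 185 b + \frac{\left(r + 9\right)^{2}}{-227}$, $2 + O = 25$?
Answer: $\frac{227}{4912677} \approx 4.6207 \cdot 10^{-5}$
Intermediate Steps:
$O = 23$ ($O = -2 + 25 = 23$)
$z{\left(r,b \right)} = - 185 b - \frac{\left(9 + r\right)^{2}}{227}$ ($z{\left(r,b \right)} = - 185 b + \left(9 + r\right)^{2} \left(- \frac{1}{227}\right) = - 185 b - \frac{\left(9 + r\right)^{2}}{227}$)
$\frac{1}{z{\left(-122,O \right)} + 25953} = \frac{1}{\left(\left(-185\right) 23 - \frac{\left(9 - 122\right)^{2}}{227}\right) + 25953} = \frac{1}{\left(-4255 - \frac{\left(-113\right)^{2}}{227}\right) + 25953} = \frac{1}{\left(-4255 - \frac{12769}{227}\right) + 25953} = \frac{1}{- \frac{978654}{227} + 25953} = \frac{1}{\frac{4912677}{227}} = \frac{227}{4912677}$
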